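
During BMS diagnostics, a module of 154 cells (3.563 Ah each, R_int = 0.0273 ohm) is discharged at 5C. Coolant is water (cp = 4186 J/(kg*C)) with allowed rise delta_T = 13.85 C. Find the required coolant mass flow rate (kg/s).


Step 1: I = 5 * 3.563 = 17.815 A
Step 2: Q_cell = I^2 * R = 17.815^2 * 0.0273 = 8.6643 W
Step 3: Q_total = 154 * 8.6643 = 1334.3 W
Step 4: m_dot = Q_total / (cp * dT) = 1334.3 / (4186 * 13.85) = 0.02301 kg/s

0.02301 kg/s


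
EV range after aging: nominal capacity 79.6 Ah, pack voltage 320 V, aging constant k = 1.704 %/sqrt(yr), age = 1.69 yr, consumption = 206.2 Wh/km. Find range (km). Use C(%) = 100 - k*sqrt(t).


Step 1: capacity retention = 100 - 1.704 * sqrt(1.69) = 100 - 1.704 * 1.3 = 97.785%
Step 2: C_now = 79.6 * 97.785/100 = 77.837 Ah
Step 3: E_pack = V * C_now = 320 * 77.837 = 24908 Wh
Step 4: range = E_pack / consumption = 24908 / 206.2 = 120.8 km

120.8 km


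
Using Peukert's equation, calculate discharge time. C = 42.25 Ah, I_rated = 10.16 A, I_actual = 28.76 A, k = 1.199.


Step 1: t_rated = C / I_rated = 42.25 / 10.16 = 4.1585 hr
Step 2: ratio = 10.16 / 28.76 = 0.35327
Step 3: ratio^k = 0.35327^1.199 = 0.2872
Step 4: t = t_rated * ratio^k = 4.1585 * 0.2872 = 1.194 hr

1.194 hr


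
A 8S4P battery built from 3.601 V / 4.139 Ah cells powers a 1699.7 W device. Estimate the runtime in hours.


Step 1: E_pack = Ns * V_cell * Np * C_cell = 8 * 3.601 * 4 * 4.139 = 476.95 Wh
Step 2: t = E_pack / P = 476.95 / 1699.7 = 0.2806 hr

0.2806 hr


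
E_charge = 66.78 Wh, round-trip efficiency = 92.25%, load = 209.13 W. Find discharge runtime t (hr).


Step 1: E_discharge = eta/100 * E_charge = 92.25/100 * 66.78 = 61.605 Wh
Step 2: t = E_discharge / P = 61.605 / 209.13 = 0.2946 hr

0.2946 hr


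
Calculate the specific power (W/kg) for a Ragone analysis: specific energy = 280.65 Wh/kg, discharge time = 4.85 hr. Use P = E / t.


P_specific = E / t = 280.65 / 4.85 = 57.87 W/kg

57.87 W/kg


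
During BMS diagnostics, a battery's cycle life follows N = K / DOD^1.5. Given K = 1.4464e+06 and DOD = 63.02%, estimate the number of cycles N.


DOD^1.5 = 500.29
N = K / DOD^1.5 = 1.4464e+06 / 500.29 = 2891

2891 cycles


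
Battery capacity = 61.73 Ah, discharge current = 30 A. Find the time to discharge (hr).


Runtime = 61.73 Ah / 30 A = 2.058 hr

2.058 hr


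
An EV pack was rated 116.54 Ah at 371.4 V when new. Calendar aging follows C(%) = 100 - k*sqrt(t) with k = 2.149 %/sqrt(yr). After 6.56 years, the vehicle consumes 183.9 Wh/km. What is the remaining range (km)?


Step 1: capacity retention = 100 - 2.149 * sqrt(6.56) = 100 - 2.149 * 2.5612 = 94.496%
Step 2: C_now = 116.54 * 94.496/100 = 110.13 Ah
Step 3: E_pack = V * C_now = 371.4 * 110.13 = 40902 Wh
Step 4: range = E_pack / consumption = 40902 / 183.9 = 222.4 km

222.4 km


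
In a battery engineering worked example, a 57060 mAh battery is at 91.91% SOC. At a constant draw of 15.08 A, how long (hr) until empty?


Convert: C_total = 57060 mAh = 57.06 Ah
Step 1: remaining = SOC/100 * C_total = 91.91/100 * 57.06 = 52.444 Ah
Step 2: t = remaining / I = 52.444 / 15.08 = 3.478 hr

3.478 hr


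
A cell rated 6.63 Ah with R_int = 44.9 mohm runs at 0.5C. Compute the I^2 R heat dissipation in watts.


Convert: R = 44.9 mohm = 0.0449 ohm
Step 1: I = C_rate * capacity = 0.5 * 6.63 = 3.315 A
Step 2: Q = I^2 * R = 3.315^2 * 0.0449 = 10.989 * 0.0449 = 0.4934 W

0.4934 W


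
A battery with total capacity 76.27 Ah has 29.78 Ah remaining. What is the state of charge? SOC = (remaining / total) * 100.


SOC% = 29.78 / 76.27 * 100 = 39.05%

39.05%


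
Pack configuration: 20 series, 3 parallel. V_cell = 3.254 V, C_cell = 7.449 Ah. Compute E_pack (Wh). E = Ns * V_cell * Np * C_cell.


V_pack = 20 * 3.254 = 65.08 V
C_pack = 3 * 7.449 = 22.347 Ah
E = V_pack * C_pack = 65.08 * 22.347 = 1454 Wh

1454 Wh


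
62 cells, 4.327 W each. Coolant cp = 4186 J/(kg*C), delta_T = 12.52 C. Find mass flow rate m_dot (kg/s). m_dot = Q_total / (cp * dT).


Step 1: Total heat Q = 62 * 4.327 W = 268.27 W
Step 2: denom = cp * dT = 4186 * 12.52 = 52409
Step 3: m_dot = 268.27 / 52409 = 0.005119 kg/s

0.005119 kg/s


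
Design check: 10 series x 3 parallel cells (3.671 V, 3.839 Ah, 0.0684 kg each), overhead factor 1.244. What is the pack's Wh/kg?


Step 1: V_pack = 10 * 3.671 = 36.71 V
Step 2: C_pack = 3 * 3.839 = 11.517 Ah
Step 3: E_pack = V_pack * C_pack = 36.71 * 11.517 = 422.79 Wh
Step 4: m_pack = 10 * 3 * 0.0684 * 1.244 = 2.5527 kg
Step 5: ED = E_pack / m_pack = 422.79 / 2.5527 = 165.6 Wh/kg

165.6 Wh/kg


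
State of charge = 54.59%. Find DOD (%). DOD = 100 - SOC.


Complement of SOC: DOD = 100% - 54.59% = 45.41%

45.41%


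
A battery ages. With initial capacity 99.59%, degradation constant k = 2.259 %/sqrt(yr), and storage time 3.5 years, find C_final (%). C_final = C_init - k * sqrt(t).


Step 1: sqrt(3.5 yr) = 1.8708
Step 2: drop = 2.259 * 1.8708 = 4.2261
Step 3: C_final = 99.59 - 4.2261 = 95.36%

95.36%


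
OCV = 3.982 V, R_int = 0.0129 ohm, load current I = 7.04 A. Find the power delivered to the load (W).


Step 1: V_terminal = OCV - I*R = 3.982 - 7.04 * 0.0129 = 3.8912 V
Step 2: P_out = V_terminal * I = 3.8912 * 7.04 = 27.39 W

27.39 W


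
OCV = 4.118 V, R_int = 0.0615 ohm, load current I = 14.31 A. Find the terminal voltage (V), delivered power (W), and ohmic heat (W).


Step 1: V_terminal = OCV - I*R = 4.118 - 14.31 * 0.0615 = 3.2379 V
Step 2: P_out = V_terminal * I = 3.2379 * 14.31 = 46.33 W
Step 3: Q = I^2 * R = 14.31^2 * 0.0615 = 12.59 W

V=3.2379 V, P=46.33 W, Q=12.59 W


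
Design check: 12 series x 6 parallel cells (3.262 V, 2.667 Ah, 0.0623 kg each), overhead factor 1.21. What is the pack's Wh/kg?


Step 1: V_pack = 12 * 3.262 = 39.144 V
Step 2: C_pack = 6 * 2.667 = 16.002 Ah
Step 3: E_pack = V_pack * C_pack = 39.144 * 16.002 = 626.38 Wh
Step 4: m_pack = 12 * 6 * 0.0623 * 1.21 = 5.4276 kg
Step 5: ED = E_pack / m_pack = 626.38 / 5.4276 = 115.4 Wh/kg

115.4 Wh/kg


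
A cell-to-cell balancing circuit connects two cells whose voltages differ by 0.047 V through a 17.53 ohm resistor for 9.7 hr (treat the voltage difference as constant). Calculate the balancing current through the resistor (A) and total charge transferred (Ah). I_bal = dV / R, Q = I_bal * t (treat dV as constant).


I_bal = dV / R = 0.047 / 17.53 = 0.0026811 A
Q = I_bal * t = 0.0026811 * 9.7 = 0.02601 Ah

I=0.0026811 A, Q=0.02601 Ah


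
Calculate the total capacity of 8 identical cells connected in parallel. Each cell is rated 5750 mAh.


Convert: C_cell = 5750 mAh = 5.75 Ah
C_total = 8 * 5.75 = 46 Ah

46 Ah


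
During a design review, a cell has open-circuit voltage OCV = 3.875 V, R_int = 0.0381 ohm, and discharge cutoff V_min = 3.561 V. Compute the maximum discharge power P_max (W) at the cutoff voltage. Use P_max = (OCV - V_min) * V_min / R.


dV = OCV - V_min = 0.314 V (so I_max = dV / R)
P_max = dV * V_min / R = 0.314 * 3.561 / 0.0381 = 29.35 W

29.35 W


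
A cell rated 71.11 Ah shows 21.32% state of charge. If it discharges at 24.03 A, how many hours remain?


Step 1: remaining = SOC/100 * C_total = 21.32/100 * 71.11 = 15.161 Ah
Step 2: t = remaining / I = 15.161 / 24.03 = 0.6309 hr

0.6309 hr


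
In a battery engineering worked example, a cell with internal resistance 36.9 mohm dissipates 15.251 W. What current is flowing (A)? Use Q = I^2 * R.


Convert: R = 36.9 mohm = 0.0369 ohm
I = sqrt(Q / R) = sqrt(15.251 / 0.0369) = sqrt(413.31) = 20.33 A

20.33 A


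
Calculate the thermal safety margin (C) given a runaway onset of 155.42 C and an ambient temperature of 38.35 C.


Safety margin = 155.42 C - 38.35 C = 117.07 C

117.07 C


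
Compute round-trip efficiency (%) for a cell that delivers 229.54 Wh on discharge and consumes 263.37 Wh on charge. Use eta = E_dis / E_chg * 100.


Round-trip efficiency = 229.54/263.37 * 100% = 87.15%

87.15%


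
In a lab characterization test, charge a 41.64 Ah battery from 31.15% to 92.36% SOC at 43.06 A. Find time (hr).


Step 1: dSOC = 92.36% - 31.15% = 61.21%
Step 2: delta_Ah = 41.64 * 61.21 / 100 = 25.488 Ah
Step 3: t = 25.488 / 43.06 = 0.5919 hr

0.5919 hr


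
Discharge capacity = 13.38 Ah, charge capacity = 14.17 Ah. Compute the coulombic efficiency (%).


Coulombic efficiency = 13.38/14.17 * 100% = 94.42%

94.42%


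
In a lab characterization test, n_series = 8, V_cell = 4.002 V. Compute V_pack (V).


V_pack = n * V_cell = 8 * 4.002 = 32.016 V

32.016 V


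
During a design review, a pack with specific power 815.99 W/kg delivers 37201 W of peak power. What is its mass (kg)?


m = P / SP = 37201 / 815.99 = 45.59 kg

45.59 kg


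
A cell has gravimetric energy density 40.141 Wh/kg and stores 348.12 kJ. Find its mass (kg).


Convert: E = 348.12 kJ = 96.7 Wh
m = E / ED = 96.7 / 40.141 = 2.409 kg

2.409 kg


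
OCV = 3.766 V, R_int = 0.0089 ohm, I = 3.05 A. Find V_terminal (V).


IR drop = 3.05 * 0.0089 = 0.027145 V
V = 3.766 - 0.027145 = 3.739 V

3.739 V


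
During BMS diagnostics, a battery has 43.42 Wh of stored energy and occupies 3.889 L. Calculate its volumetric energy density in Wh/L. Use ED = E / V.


ED = E / V = 43.42 / 3.889 = 11.16 Wh/L

11.16 Wh/L


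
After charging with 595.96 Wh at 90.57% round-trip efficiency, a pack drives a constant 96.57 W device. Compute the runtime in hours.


Step 1: E_discharge = eta/100 * E_charge = 90.57/100 * 595.96 = 539.76 Wh
Step 2: t = E_discharge / P = 539.76 / 96.57 = 5.589 hr

5.589 hr


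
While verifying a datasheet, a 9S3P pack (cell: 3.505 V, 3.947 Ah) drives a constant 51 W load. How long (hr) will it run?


Step 1: E_pack = Ns * V_cell * Np * C_cell = 9 * 3.505 * 3 * 3.947 = 373.52 Wh
Step 2: t = E_pack / P = 373.52 / 51 = 7.324 hr

7.324 hr


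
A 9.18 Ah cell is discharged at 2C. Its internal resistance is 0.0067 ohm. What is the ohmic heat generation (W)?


Step 1: I = C_rate * capacity = 2 * 9.18 = 18.36 A
Step 2: Q = I^2 * R = 18.36^2 * 0.0067 = 337.09 * 0.0067 = 2.259 W

2.259 W


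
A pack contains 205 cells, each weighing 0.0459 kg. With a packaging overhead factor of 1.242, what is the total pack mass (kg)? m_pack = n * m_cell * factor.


Cell mass sum = 205 * 0.0459 = 9.4095 kg
With overhead 1.242: m_pack = 9.4095 * 1.242 = 11.69 kg

11.69 kg


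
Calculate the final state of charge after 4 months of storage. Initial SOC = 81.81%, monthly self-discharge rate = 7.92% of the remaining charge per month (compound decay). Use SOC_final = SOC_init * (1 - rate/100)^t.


Monthly retention factor = 1 - 7.92/100 = 0.9208
Over 4 months: factor^4 = 0.71889
SOC_final = 81.81 * 0.71889 = 58.81%

58.81%


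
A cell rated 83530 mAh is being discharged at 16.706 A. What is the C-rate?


Convert: capacity = 83530 mAh = 83.53 Ah
C_rate = I / capacity = 16.706 / 83.53 = 0.2C

0.2C


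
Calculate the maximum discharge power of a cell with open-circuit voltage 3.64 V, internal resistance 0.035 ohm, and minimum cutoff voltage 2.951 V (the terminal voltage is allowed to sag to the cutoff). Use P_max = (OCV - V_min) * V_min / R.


dV = OCV - V_min = 0.689 V (so I_max = dV / R)
P_max = dV * V_min / R = 0.689 * 2.951 / 0.035 = 58.09 W

58.09 W


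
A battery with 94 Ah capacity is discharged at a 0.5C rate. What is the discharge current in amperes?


At 0.5C: I = 0.5 * 94 Ah = 47 A

47 A


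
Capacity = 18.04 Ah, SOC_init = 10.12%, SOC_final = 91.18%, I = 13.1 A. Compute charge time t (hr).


Step 1: dSOC = 91.18% - 10.12% = 81.06%
Step 2: delta_Ah = 18.04 * 81.06 / 100 = 14.623 Ah
Step 3: t = 14.623 / 13.1 = 1.116 hr

1.116 hr


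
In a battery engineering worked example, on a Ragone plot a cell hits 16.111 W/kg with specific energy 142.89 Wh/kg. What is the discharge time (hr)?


t = E / P = 142.89 / 16.111 = 8.869 hr

8.869 hr


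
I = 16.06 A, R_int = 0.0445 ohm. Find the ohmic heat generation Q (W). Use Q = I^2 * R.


Q = I^2 * R = 16.06^2 * 0.0445 = 11.48 W

11.48 W


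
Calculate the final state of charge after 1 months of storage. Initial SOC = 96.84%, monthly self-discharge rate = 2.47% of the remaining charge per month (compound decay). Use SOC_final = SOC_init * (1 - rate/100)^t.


decay = (1 - 2.47/100)^1 = 0.9753
SOC_final = 96.84 * 0.9753 = 94.45%

94.45%


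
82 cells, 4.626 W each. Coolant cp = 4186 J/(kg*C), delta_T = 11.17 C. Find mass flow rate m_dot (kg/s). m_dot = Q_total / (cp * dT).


Q_total = 82 * 4.626 = 379.33 W
m_dot = Q_total / (cp * dT) = 379.33 / (4186 * 11.17) = 0.008113 kg/s

0.008113 kg/s


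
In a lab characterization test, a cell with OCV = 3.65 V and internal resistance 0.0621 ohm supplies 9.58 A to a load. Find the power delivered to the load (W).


Step 1: V_terminal = OCV - I*R = 3.65 - 9.58 * 0.0621 = 3.0551 V
Step 2: P_out = V_terminal * I = 3.0551 * 9.58 = 29.27 W

29.27 W


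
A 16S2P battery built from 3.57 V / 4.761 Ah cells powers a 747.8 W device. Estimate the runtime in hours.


Step 1: E_pack = Ns * V_cell * Np * C_cell = 16 * 3.57 * 2 * 4.761 = 543.9 Wh
Step 2: t = E_pack / P = 543.9 / 747.8 = 0.7273 hr

0.7273 hr


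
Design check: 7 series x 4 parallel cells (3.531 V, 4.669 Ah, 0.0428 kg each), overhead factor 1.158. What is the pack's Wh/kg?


Step 1: V_pack = 7 * 3.531 = 24.717 V
Step 2: C_pack = 4 * 4.669 = 18.676 Ah
Step 3: E_pack = V_pack * C_pack = 24.717 * 18.676 = 461.61 Wh
Step 4: m_pack = 7 * 4 * 0.0428 * 1.158 = 1.3877 kg
Step 5: ED = E_pack / m_pack = 461.61 / 1.3877 = 332.6 Wh/kg

332.6 Wh/kg


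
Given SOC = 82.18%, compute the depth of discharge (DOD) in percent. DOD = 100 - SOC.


Complement of SOC: DOD = 100% - 82.18% = 17.82%

17.82%


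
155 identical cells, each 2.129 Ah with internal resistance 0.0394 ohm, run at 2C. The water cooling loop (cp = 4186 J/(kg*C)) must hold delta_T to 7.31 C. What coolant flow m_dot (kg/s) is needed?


Step 1: I = 2 * 2.129 = 4.258 A
Step 2: Q_cell = I^2 * R = 4.258^2 * 0.0394 = 0.71434 W
Step 3: Q_total = 155 * 0.71434 = 110.72 W
Step 4: m_dot = Q_total / (cp * dT) = 110.72 / (4186 * 7.31) = 0.003618 kg/s

0.003618 kg/s


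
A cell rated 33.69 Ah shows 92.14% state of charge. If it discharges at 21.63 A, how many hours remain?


Step 1: remaining = SOC/100 * C_total = 92.14/100 * 33.69 = 31.042 Ah
Step 2: t = remaining / I = 31.042 / 21.63 = 1.435 hr

1.435 hr


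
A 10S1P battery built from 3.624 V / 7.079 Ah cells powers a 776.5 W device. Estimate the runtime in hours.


Step 1: E_pack = Ns * V_cell * Np * C_cell = 10 * 3.624 * 1 * 7.079 = 256.54 Wh
Step 2: t = E_pack / P = 256.54 / 776.5 = 0.3304 hr

0.3304 hr


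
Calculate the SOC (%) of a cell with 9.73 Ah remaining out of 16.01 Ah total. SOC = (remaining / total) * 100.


SOC = (remaining / total) * 100 = (9.73 / 16.01) * 100 = 60.77%

60.77%


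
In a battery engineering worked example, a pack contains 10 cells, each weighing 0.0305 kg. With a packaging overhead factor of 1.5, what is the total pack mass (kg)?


m_pack = n * m_cell * overhead = 10 * 0.0305 * 1.5 = 0.4575 kg

0.4575 kg


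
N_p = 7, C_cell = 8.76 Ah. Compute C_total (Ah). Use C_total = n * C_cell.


Parallel capacities add: 7 * 8.76 Ah = 61.32 Ah

61.32 Ah


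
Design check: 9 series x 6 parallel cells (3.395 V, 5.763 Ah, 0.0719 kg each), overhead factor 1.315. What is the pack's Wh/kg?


Step 1: V_pack = 9 * 3.395 = 30.555 V
Step 2: C_pack = 6 * 5.763 = 34.578 Ah
Step 3: E_pack = V_pack * C_pack = 30.555 * 34.578 = 1056.5 Wh
Step 4: m_pack = 9 * 6 * 0.0719 * 1.315 = 5.1056 kg
Step 5: ED = E_pack / m_pack = 1056.5 / 5.1056 = 206.9 Wh/kg

206.9 Wh/kg


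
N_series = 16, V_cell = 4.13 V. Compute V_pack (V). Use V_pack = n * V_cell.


Series voltages add: 16 * 4.13 V = 66.08 V

66.08 V


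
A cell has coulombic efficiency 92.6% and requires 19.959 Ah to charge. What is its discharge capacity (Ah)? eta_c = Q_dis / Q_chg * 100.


Q_dis = eta/100 * Q_chg = 92.6/100 * 19.959 = 18.48 Ah

18.48 Ah


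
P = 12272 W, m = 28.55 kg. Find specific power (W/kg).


SP = P / m = 12272 / 28.55 = 429.8 W/kg

429.8 W/kg


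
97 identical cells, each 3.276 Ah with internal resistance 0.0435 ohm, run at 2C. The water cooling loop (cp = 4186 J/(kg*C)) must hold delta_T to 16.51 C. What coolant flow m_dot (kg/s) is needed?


Step 1: I = 2 * 3.276 = 6.552 A
Step 2: Q_cell = I^2 * R = 6.552^2 * 0.0435 = 1.8674 W
Step 3: Q_total = 97 * 1.8674 = 181.14 W
Step 4: m_dot = Q_total / (cp * dT) = 181.14 / (4186 * 16.51) = 0.002621 kg/s

0.002621 kg/s


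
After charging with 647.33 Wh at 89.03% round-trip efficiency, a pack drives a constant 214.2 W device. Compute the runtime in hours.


Step 1: E_discharge = eta/100 * E_charge = 89.03/100 * 647.33 = 576.32 Wh
Step 2: t = E_discharge / P = 576.32 / 214.2 = 2.691 hr

2.691 hr


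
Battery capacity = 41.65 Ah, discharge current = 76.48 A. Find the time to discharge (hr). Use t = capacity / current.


Runtime = 41.65 Ah / 76.48 A = 0.5446 hr

0.5446 hr


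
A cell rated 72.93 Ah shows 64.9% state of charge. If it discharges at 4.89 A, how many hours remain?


Step 1: remaining = SOC/100 * C_total = 64.9/100 * 72.93 = 47.332 Ah
Step 2: t = remaining / I = 47.332 / 4.89 = 9.679 hr

9.679 hr


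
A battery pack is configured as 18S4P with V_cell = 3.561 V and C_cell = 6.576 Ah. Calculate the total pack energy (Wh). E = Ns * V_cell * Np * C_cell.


E = Ns * Vcell * Np * Ccell = 18 * 3.561 * 4 * 6.576 = 1686 Wh

1686 Wh


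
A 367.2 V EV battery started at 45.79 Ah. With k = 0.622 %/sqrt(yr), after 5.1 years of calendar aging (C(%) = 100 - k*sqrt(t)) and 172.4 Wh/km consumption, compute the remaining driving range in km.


Step 1: capacity retention = 100 - 0.622 * sqrt(5.1) = 100 - 0.622 * 2.2583 = 98.595%
Step 2: C_now = 45.79 * 98.595/100 = 45.147 Ah
Step 3: E_pack = V * C_now = 367.2 * 45.147 = 16578 Wh
Step 4: range = E_pack / consumption = 16578 / 172.4 = 96.16 km

96.16 km


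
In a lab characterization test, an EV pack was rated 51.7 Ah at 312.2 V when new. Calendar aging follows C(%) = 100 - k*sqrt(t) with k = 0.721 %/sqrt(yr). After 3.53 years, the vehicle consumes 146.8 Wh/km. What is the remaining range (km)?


Step 1: capacity retention = 100 - 0.721 * sqrt(3.53) = 100 - 0.721 * 1.8788 = 98.645%
Step 2: C_now = 51.7 * 98.645/100 = 50.999 Ah
Step 3: E_pack = V * C_now = 312.2 * 50.999 = 15922 Wh
Step 4: range = E_pack / consumption = 15922 / 146.8 = 108.5 km

108.5 km


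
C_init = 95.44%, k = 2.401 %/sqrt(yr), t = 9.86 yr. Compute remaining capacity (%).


Step 1: sqrt(9.86 yr) = 3.1401
Step 2: drop = 2.401 * 3.1401 = 7.5394
Step 3: C_final = 95.44 - 7.5394 = 87.90%

87.90%


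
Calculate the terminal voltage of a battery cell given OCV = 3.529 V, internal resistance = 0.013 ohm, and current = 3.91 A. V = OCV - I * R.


IR drop = 3.91 * 0.013 = 0.05083 V
V = 3.529 - 0.05083 = 3.478 V

3.478 V


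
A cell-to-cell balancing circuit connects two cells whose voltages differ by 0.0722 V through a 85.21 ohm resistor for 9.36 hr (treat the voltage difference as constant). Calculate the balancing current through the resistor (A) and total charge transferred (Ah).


I_bal = dV / R = 0.0722 / 85.21 = 8.4732e-04 A
Q = I_bal * t = 8.4732e-04 * 9.36 = 0.007931 Ah

I=8.4732e-04 A, Q=0.007931 Ah


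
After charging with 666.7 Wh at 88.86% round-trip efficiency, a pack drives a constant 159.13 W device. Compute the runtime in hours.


Step 1: E_discharge = eta/100 * E_charge = 88.86/100 * 666.7 = 592.43 Wh
Step 2: t = E_discharge / P = 592.43 / 159.13 = 3.723 hr

3.723 hr


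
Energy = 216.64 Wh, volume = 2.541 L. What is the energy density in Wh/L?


Volumetric ED = 216.64 Wh / 2.541 L = 85.26 Wh/L

85.26 Wh/L


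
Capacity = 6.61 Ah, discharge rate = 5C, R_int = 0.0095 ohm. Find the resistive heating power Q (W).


Step 1: I = C_rate * capacity = 5 * 6.61 = 33.05 A
Step 2: Q = I^2 * R = 33.05^2 * 0.0095 = 1092.3 * 0.0095 = 10.38 W

10.38 W


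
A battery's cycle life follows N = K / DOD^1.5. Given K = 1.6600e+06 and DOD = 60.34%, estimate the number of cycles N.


Step 1: DOD^1.5 = 60.34^1.5 = 468.71
Step 2: N = 1.6600e+06 / 468.71 = 3542 cycles

3542 cycles


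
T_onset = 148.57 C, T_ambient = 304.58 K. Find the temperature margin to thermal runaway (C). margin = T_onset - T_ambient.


Convert: T_ambient = 304.58 K = 31.43 C
margin = 148.57 - 31.43 = 117.14 C

117.14 C


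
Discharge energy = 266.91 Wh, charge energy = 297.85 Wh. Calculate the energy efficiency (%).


Round-trip efficiency = 266.91/297.85 * 100% = 89.61%

89.61%


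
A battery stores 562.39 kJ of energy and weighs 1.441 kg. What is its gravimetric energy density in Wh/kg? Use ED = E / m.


Convert: E = 562.39 kJ = 156.22 Wh
ED = E / m = 156.22 / 1.441 = 108.4 Wh/kg

108.4 Wh/kg


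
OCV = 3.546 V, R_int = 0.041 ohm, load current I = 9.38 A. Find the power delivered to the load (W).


Step 1: V_terminal = OCV - I*R = 3.546 - 9.38 * 0.041 = 3.1614 V
Step 2: P_out = V_terminal * I = 3.1614 * 9.38 = 29.65 W

29.65 W


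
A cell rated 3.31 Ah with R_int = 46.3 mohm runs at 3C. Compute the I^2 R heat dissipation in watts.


Convert: R = 46.3 mohm = 0.0463 ohm
Step 1: I = C_rate * capacity = 3 * 3.31 = 9.93 A
Step 2: Q = I^2 * R = 9.93^2 * 0.0463 = 98.605 * 0.0463 = 4.565 W

4.565 W


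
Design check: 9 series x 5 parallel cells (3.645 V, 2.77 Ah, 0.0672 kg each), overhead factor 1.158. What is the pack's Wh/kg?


Step 1: V_pack = 9 * 3.645 = 32.805 V
Step 2: C_pack = 5 * 2.77 = 13.85 Ah
Step 3: E_pack = V_pack * C_pack = 32.805 * 13.85 = 454.35 Wh
Step 4: m_pack = 9 * 5 * 0.0672 * 1.158 = 3.5018 kg
Step 5: ED = E_pack / m_pack = 454.35 / 3.5018 = 129.7 Wh/kg

129.7 Wh/kg


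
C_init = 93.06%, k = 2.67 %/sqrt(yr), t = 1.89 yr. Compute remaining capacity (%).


Step 1: sqrt(1.89 yr) = 1.3748
Step 2: drop = 2.67 * 1.3748 = 3.6707
Step 3: C_final = 93.06 - 3.6707 = 89.39%

89.39%


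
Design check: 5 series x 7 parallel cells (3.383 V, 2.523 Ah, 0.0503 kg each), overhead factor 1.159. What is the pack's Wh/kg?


Step 1: V_pack = 5 * 3.383 = 16.915 V
Step 2: C_pack = 7 * 2.523 = 17.661 Ah
Step 3: E_pack = V_pack * C_pack = 16.915 * 17.661 = 298.74 Wh
Step 4: m_pack = 5 * 7 * 0.0503 * 1.159 = 2.0404 kg
Step 5: ED = E_pack / m_pack = 298.74 / 2.0404 = 146.4 Wh/kg

146.4 Wh/kg


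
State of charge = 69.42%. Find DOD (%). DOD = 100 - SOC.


DOD = 100 - SOC = 100 - 69.42 = 30.58%

30.58%


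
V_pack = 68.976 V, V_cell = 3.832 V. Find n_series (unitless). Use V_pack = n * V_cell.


n = V_pack / V_cell = 68.976 / 3.832 = 18

18


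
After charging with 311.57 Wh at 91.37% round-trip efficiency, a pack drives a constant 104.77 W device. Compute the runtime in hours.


Step 1: E_discharge = eta/100 * E_charge = 91.37/100 * 311.57 = 284.68 Wh
Step 2: t = E_discharge / P = 284.68 / 104.77 = 2.717 hr

2.717 hr


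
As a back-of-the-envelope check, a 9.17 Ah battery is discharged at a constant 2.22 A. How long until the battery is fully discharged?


Runtime = 9.17 Ah / 2.22 A = 4.131 hr

4.131 hr


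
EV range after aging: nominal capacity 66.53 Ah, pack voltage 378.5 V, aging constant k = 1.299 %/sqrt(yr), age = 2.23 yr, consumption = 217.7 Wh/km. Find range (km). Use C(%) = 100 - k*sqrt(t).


Step 1: capacity retention = 100 - 1.299 * sqrt(2.23) = 100 - 1.299 * 1.4933 = 98.06%
Step 2: C_now = 66.53 * 98.06/100 = 65.239 Ah
Step 3: E_pack = V * C_now = 378.5 * 65.239 = 24693 Wh
Step 4: range = E_pack / consumption = 24693 / 217.7 = 113.4 km

113.4 km


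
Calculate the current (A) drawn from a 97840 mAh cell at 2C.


Convert: capacity = 97840 mAh = 97.84 Ah
At 2C: I = 2 * 97.84 Ah = 195.68 A

195.68 A


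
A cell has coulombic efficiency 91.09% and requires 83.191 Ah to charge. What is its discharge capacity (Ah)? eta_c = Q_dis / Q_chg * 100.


Q_dis = eta/100 * Q_chg = 91.09/100 * 83.191 = 75.78 Ah

75.78 Ah


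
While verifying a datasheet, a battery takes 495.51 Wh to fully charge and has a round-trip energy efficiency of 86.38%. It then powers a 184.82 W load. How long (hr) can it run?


Step 1: E_discharge = eta/100 * E_charge = 86.38/100 * 495.51 = 428.02 Wh
Step 2: t = E_discharge / P = 428.02 / 184.82 = 2.316 hr

2.316 hr


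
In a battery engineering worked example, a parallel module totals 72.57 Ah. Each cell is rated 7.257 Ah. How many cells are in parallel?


n = C_total / C_cell = 72.57 / 7.257 = 10

10


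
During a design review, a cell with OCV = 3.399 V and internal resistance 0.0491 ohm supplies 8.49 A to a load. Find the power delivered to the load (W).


Step 1: V_terminal = OCV - I*R = 3.399 - 8.49 * 0.0491 = 2.9821 V
Step 2: P_out = V_terminal * I = 2.9821 * 8.49 = 25.32 W

25.32 W


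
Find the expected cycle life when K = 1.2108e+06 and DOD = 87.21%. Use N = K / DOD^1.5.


Step 1: DOD^1.5 = 87.21^1.5 = 814.42
Step 2: N = 1.2108e+06 / 814.42 = 1487 cycles

1487 cycles


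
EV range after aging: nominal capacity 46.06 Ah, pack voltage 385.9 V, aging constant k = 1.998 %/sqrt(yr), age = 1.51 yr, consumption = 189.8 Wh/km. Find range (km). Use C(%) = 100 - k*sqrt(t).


Step 1: capacity retention = 100 - 1.998 * sqrt(1.51) = 100 - 1.998 * 1.2288 = 97.545%
Step 2: C_now = 46.06 * 97.545/100 = 44.929 Ah
Step 3: E_pack = V * C_now = 385.9 * 44.929 = 17338 Wh
Step 4: range = E_pack / consumption = 17338 / 189.8 = 91.35 km

91.35 km


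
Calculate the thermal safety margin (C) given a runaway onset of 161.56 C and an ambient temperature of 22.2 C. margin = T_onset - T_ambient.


Safety margin = 161.56 C - 22.2 C = 139.36 C

139.36 C


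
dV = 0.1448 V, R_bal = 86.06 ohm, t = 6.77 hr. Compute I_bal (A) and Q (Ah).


I_bal = dV / R = 0.1448 / 86.06 = 0.0016825 A
Q = I_bal * t = 0.0016825 * 6.77 = 0.01139 Ah

I=0.0016825 A, Q=0.01139 Ah


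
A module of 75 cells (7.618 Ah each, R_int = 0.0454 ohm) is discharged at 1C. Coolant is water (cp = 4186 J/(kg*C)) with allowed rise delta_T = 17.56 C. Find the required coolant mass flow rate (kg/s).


Step 1: I = 1 * 7.618 = 7.618 A
Step 2: Q_cell = I^2 * R = 7.618^2 * 0.0454 = 2.6347 W
Step 3: Q_total = 75 * 2.6347 = 197.6 W
Step 4: m_dot = Q_total / (cp * dT) = 197.6 / (4186 * 17.56) = 0.002688 kg/s

0.002688 kg/s


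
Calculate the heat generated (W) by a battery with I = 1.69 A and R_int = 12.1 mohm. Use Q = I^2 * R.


Convert: R = 12.1 mohm = 0.0121 ohm
Q = I^2 * R = 1.69^2 * 0.0121 = 0.03456 W

0.03456 W


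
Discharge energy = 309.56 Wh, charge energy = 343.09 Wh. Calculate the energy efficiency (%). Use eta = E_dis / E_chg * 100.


Round-trip efficiency = 309.56/343.09 * 100% = 90.23%

90.23%


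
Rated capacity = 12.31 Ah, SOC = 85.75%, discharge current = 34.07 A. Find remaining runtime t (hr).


Step 1: remaining = SOC/100 * C_total = 85.75/100 * 12.31 = 10.556 Ah
Step 2: t = remaining / I = 10.556 / 34.07 = 0.3098 hr

0.3098 hr


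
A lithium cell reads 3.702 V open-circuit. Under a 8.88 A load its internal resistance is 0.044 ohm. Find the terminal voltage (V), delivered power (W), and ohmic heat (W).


Step 1: V_terminal = OCV - I*R = 3.702 - 8.88 * 0.044 = 3.3113 V
Step 2: P_out = V_terminal * I = 3.3113 * 8.88 = 29.40 W
Step 3: Q = I^2 * R = 8.88^2 * 0.044 = 3.470 W

V=3.3113 V, P=29.40 W, Q=3.470 W


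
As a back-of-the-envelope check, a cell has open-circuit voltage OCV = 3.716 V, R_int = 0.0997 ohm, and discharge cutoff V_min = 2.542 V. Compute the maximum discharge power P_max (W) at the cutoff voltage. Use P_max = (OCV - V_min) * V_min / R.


P_max = (OCV - V_min) * V_min / R = (3.716 - 2.542) * 2.542 / 0.0997 = 1.174 * 2.542 / 0.0997 = 29.93 W

29.93 W


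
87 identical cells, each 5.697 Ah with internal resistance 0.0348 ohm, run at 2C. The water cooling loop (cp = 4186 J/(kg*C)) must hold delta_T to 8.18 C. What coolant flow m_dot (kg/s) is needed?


Step 1: I = 2 * 5.697 = 11.394 A
Step 2: Q_cell = I^2 * R = 11.394^2 * 0.0348 = 4.5178 W
Step 3: Q_total = 87 * 4.5178 = 393.05 W
Step 4: m_dot = Q_total / (cp * dT) = 393.05 / (4186 * 8.18) = 0.01148 kg/s

0.01148 kg/s


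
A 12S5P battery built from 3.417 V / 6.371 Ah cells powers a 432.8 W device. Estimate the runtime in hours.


Step 1: E_pack = Ns * V_cell * Np * C_cell = 12 * 3.417 * 5 * 6.371 = 1306.2 Wh
Step 2: t = E_pack / P = 1306.2 / 432.8 = 3.018 hr

3.018 hr


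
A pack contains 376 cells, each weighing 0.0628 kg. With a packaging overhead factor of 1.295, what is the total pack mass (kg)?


Cell mass sum = 376 * 0.0628 = 23.613 kg
With overhead 1.295: m_pack = 23.613 * 1.295 = 30.58 kg

30.58 kg


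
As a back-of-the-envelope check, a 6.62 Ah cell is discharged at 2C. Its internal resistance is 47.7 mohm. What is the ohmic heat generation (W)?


Convert: R = 47.7 mohm = 0.0477 ohm
Step 1: I = C_rate * capacity = 2 * 6.62 = 13.24 A
Step 2: Q = I^2 * R = 13.24^2 * 0.0477 = 175.3 * 0.0477 = 8.362 W

8.362 W


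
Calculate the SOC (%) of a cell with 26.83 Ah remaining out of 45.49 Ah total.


SOC% = 26.83 / 45.49 * 100 = 58.98%

58.98%


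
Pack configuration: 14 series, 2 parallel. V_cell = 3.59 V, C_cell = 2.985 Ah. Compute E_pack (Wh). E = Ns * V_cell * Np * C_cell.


V_pack = 14 * 3.59 = 50.26 V
C_pack = 2 * 2.985 = 5.97 Ah
E = V_pack * C_pack = 50.26 * 5.97 = 300.1 Wh

300.1 Wh


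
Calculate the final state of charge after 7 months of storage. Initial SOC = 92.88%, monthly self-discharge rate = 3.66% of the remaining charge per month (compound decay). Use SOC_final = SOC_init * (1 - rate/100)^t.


decay = (1 - 3.66/100)^7 = 0.77028
SOC_final = 92.88 * 0.77028 = 71.54%

71.54%


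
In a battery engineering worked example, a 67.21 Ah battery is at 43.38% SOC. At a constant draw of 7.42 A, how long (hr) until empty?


Step 1: remaining = SOC/100 * C_total = 43.38/100 * 67.21 = 29.156 Ah
Step 2: t = remaining / I = 29.156 / 7.42 = 3.929 hr

3.929 hr


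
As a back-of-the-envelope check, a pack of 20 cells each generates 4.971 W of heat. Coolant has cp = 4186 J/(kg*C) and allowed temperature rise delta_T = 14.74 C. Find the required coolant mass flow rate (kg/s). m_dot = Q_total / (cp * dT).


Q_total = 20 * 4.971 = 99.42 W
m_dot = Q_total / (cp * dT) = 99.42 / (4186 * 14.74) = 0.001611 kg/s

0.001611 kg/s


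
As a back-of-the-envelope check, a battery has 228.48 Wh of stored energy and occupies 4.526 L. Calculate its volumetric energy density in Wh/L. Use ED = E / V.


ED = E / V = 228.48 / 4.526 = 50.48 Wh/L

50.48 Wh/L


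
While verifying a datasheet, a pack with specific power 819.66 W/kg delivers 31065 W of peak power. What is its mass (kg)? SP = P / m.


m = P / SP = 31065 / 819.66 = 37.90 kg

37.90 kg


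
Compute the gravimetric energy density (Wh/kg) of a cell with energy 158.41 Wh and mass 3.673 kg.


ED = E / m = 158.41 / 3.673 = 43.13 Wh/kg

43.13 Wh/kg


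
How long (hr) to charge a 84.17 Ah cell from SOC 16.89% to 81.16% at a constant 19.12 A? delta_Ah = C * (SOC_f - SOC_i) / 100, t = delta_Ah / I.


Step 1: dSOC = 81.16% - 16.89% = 64.27%
Step 2: delta_Ah = 84.17 * 64.27 / 100 = 54.096 Ah
Step 3: t = 54.096 / 19.12 = 2.829 hr

2.829 hr


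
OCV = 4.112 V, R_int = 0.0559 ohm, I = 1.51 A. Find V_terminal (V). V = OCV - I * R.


IR drop = 1.51 * 0.0559 = 0.084409 V
V = 4.112 - 0.084409 = 4.028 V

4.028 V


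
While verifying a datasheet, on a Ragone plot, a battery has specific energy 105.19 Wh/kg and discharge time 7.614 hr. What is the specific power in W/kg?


Specific power = 105.19 Wh/kg / 7.614 hr = 13.82 W/kg

13.82 W/kg


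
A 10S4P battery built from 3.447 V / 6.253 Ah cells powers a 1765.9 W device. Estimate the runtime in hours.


Step 1: E_pack = Ns * V_cell * Np * C_cell = 10 * 3.447 * 4 * 6.253 = 862.16 Wh
Step 2: t = E_pack / P = 862.16 / 1765.9 = 0.4882 hr

0.4882 hr


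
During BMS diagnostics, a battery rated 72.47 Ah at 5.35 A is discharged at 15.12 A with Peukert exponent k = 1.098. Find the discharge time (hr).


t_rated = C / I_rated = 72.47 / 5.35 = 13.546 hr
(I_rated/I)^k = (0.35384)^1.098 = 0.31959
t = t_rated * (I_rated/I)^k = 13.546 * 0.31959 = 4.329 hr

4.329 hr


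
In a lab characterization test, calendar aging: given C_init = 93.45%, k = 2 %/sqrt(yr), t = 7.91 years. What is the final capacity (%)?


sqrt(t) = sqrt(7.91) = 2.8125
C_final = 93.45 - 2 * 2.8125 = 87.83%

87.83%


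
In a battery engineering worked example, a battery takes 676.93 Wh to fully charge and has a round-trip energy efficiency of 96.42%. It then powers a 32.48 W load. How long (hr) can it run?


Step 1: E_discharge = eta/100 * E_charge = 96.42/100 * 676.93 = 652.7 Wh
Step 2: t = E_discharge / P = 652.7 / 32.48 = 20.10 hr

20.10 hr


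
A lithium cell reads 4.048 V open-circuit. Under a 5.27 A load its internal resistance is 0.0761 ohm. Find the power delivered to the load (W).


Step 1: V_terminal = OCV - I*R = 4.048 - 5.27 * 0.0761 = 3.647 V
Step 2: P_out = V_terminal * I = 3.647 * 5.27 = 19.22 W

19.22 W


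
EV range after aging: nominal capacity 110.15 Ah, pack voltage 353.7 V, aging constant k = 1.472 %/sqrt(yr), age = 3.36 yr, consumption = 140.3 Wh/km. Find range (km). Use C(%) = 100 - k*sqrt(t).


Step 1: capacity retention = 100 - 1.472 * sqrt(3.36) = 100 - 1.472 * 1.833 = 97.302%
Step 2: C_now = 110.15 * 97.302/100 = 107.18 Ah
Step 3: E_pack = V * C_now = 353.7 * 107.18 = 37910 Wh
Step 4: range = E_pack / consumption = 37910 / 140.3 = 270.2 km

270.2 km


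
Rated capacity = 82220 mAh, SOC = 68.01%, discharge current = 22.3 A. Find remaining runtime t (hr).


Convert: C_total = 82220 mAh = 82.22 Ah
Step 1: remaining = SOC/100 * C_total = 68.01/100 * 82.22 = 55.918 Ah
Step 2: t = remaining / I = 55.918 / 22.3 = 2.508 hr

2.508 hr


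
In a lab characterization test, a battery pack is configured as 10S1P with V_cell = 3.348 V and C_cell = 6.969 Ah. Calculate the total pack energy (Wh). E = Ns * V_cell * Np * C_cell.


V_pack = 10 * 3.348 = 33.48 V
C_pack = 1 * 6.969 = 6.969 Ah
E = V_pack * C_pack = 33.48 * 6.969 = 233.3 Wh

233.3 Wh


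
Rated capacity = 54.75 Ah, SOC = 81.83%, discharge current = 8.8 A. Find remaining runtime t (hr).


Step 1: remaining = SOC/100 * C_total = 81.83/100 * 54.75 = 44.802 Ah
Step 2: t = remaining / I = 44.802 / 8.8 = 5.091 hr

5.091 hr


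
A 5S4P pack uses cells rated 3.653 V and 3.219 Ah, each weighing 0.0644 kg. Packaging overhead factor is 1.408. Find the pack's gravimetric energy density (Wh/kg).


Step 1: V_pack = 5 * 3.653 = 18.265 V
Step 2: C_pack = 4 * 3.219 = 12.876 Ah
Step 3: E_pack = V_pack * C_pack = 18.265 * 12.876 = 235.18 Wh
Step 4: m_pack = 5 * 4 * 0.0644 * 1.408 = 1.8135 kg
Step 5: ED = E_pack / m_pack = 235.18 / 1.8135 = 129.7 Wh/kg

129.7 Wh/kg


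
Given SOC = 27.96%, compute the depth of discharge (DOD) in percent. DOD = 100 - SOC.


Complement of SOC: DOD = 100% - 27.96% = 72.04%

72.04%


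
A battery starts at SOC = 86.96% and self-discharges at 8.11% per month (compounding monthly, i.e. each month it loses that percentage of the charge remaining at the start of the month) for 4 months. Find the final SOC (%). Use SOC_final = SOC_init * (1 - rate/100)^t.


Monthly retention factor = 1 - 8.11/100 = 0.9189
Over 4 months: factor^4 = 0.71297
SOC_final = 86.96 * 0.71297 = 62.00%

62.00%


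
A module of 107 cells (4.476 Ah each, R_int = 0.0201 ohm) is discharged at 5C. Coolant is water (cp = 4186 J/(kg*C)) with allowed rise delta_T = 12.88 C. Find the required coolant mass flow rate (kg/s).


Step 1: I = 5 * 4.476 = 22.38 A
Step 2: Q_cell = I^2 * R = 22.38^2 * 0.0201 = 10.067 W
Step 3: Q_total = 107 * 10.067 = 1077.2 W
Step 4: m_dot = Q_total / (cp * dT) = 1077.2 / (4186 * 12.88) = 0.01998 kg/s

0.01998 kg/s


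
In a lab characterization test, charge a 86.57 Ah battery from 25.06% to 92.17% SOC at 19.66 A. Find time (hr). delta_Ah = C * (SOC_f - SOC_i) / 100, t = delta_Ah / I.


delta_Ah = 86.57 * (92.17 - 25.06) / 100 = 58.097 Ah
t = delta_Ah / I = 58.097 / 19.66 = 2.955 hr

2.955 hr


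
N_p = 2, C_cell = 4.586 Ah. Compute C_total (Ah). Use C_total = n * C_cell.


C_total = 2 * 4.586 = 9.172 Ah

9.172 Ah


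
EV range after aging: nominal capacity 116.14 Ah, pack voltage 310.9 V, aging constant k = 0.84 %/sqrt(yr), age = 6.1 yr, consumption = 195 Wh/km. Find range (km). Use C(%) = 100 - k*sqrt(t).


Step 1: capacity retention = 100 - 0.84 * sqrt(6.1) = 100 - 0.84 * 2.4698 = 97.925%
Step 2: C_now = 116.14 * 97.925/100 = 113.73 Ah
Step 3: E_pack = V * C_now = 310.9 * 113.73 = 35359 Wh
Step 4: range = E_pack / consumption = 35359 / 195 = 181.3 km

181.3 km


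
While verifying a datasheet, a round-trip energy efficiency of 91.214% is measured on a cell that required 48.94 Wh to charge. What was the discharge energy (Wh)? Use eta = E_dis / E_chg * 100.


E_dis = eta/100 * E_chg = 91.214/100 * 48.94 = 44.64 Wh

44.64 Wh


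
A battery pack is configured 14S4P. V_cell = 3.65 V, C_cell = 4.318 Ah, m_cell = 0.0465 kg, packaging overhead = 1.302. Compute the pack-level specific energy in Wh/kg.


Step 1: V_pack = 14 * 3.65 = 51.1 V
Step 2: C_pack = 4 * 4.318 = 17.272 Ah
Step 3: E_pack = V_pack * C_pack = 51.1 * 17.272 = 882.6 Wh
Step 4: m_pack = 14 * 4 * 0.0465 * 1.302 = 3.3904 kg
Step 5: ED = E_pack / m_pack = 882.6 / 3.3904 = 260.3 Wh/kg

260.3 Wh/kg


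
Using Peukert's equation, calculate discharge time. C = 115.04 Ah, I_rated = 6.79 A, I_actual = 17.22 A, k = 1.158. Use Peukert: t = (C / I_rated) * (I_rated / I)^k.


t_rated = C / I_rated = 115.04 / 6.79 = 16.943 hr
(I_rated/I)^k = (0.39431)^1.158 = 0.34039
t = t_rated * (I_rated/I)^k = 16.943 * 0.34039 = 5.767 hr

5.767 hr


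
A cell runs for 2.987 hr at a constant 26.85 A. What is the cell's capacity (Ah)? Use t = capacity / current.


C = I * t = 26.85 * 2.987 = 80.20 Ah

80.20 Ah


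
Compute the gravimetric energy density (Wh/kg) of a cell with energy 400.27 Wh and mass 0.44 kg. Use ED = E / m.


Specific energy = 400.27 Wh / 0.44 kg = 909.7 Wh/kg

909.7 Wh/kg


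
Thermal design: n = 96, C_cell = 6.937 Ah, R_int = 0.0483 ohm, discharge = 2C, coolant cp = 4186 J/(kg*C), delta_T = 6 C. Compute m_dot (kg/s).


Step 1: I = 2 * 6.937 = 13.874 A
Step 2: Q_cell = I^2 * R = 13.874^2 * 0.0483 = 9.2972 W
Step 3: Q_total = 96 * 9.2972 = 892.53 W
Step 4: m_dot = Q_total / (cp * dT) = 892.53 / (4186 * 6) = 0.03554 kg/s

0.03554 kg/s


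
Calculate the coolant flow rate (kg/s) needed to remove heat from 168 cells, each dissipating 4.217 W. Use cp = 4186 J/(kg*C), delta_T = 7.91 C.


Q_total = 168 * 4.217 = 708.46 W
m_dot = Q_total / (cp * dT) = 708.46 / (4186 * 7.91) = 0.02140 kg/s

0.02140 kg/s


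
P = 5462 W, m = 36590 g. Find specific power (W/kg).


Convert: m = 36590 g = 36.59 kg
SP = P / m = 5462 / 36.59 = 149.3 W/kg

149.3 W/kg


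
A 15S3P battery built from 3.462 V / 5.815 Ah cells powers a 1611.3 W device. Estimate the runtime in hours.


Step 1: E_pack = Ns * V_cell * Np * C_cell = 15 * 3.462 * 3 * 5.815 = 905.92 Wh
Step 2: t = E_pack / P = 905.92 / 1611.3 = 0.5622 hr

0.5622 hr


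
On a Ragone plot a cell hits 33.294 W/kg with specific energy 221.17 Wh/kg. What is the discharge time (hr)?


t = E / P = 221.17 / 33.294 = 6.643 hr

6.643 hr


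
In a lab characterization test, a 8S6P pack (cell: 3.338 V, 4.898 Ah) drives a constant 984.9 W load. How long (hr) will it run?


Step 1: E_pack = Ns * V_cell * Np * C_cell = 8 * 3.338 * 6 * 4.898 = 784.78 Wh
Step 2: t = E_pack / P = 784.78 / 984.9 = 0.7968 hr

0.7968 hr


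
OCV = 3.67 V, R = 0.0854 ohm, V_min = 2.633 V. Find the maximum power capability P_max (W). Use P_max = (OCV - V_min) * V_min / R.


P_max = (OCV - V_min) * V_min / R = (3.67 - 2.633) * 2.633 / 0.0854 = 1.037 * 2.633 / 0.0854 = 31.97 W

31.97 W
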